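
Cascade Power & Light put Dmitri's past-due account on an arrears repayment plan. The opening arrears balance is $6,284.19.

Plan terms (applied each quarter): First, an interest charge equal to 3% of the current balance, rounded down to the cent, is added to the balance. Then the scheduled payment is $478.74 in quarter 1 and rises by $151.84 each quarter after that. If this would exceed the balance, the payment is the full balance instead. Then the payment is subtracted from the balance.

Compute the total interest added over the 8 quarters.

$984.30

Quarter 1: $6,284.19 +$188.52 interest = $6,472.71; pay $478.74 → $5,993.97
Quarter 2: $5,993.97 +$179.81 interest = $6,173.78; pay $630.58 → $5,543.20
Quarter 3: $5,543.20 +$166.29 interest = $5,709.49; pay $782.42 → $4,927.07
Quarter 4: $4,927.07 +$147.81 interest = $5,074.88; pay $934.26 → $4,140.62
Quarter 5: $4,140.62 +$124.21 interest = $4,264.83; pay $1,086.10 → $3,178.73
Quarter 6: $3,178.73 +$95.36 interest = $3,274.09; pay $1,237.94 → $2,036.15
Quarter 7: $2,036.15 +$61.08 interest = $2,097.23; pay $1,389.78 → $707.45
Quarter 8: $707.45 +$21.22 interest = $728.67; pay $728.67 → $0.00
Total interest: $188.52 + $179.81 + $166.29 + $147.81 + $124.21 + $95.36 + $61.08 + $21.22 = $984.30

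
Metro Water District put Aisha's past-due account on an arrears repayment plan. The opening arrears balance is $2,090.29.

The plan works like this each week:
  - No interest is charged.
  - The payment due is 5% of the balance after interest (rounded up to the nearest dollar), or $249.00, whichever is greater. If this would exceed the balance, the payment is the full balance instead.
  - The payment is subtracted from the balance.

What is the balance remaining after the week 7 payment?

$347.29

Week 1: opening $2,090.29; payment $249.00; balance $1,841.29
Week 2: opening $1,841.29; payment $249.00; balance $1,592.29
Week 3: opening $1,592.29; payment $249.00; balance $1,343.29
Week 4: opening $1,343.29; payment $249.00; balance $1,094.29
Week 5: opening $1,094.29; payment $249.00; balance $845.29
Week 6: opening $845.29; payment $249.00; balance $596.29
Week 7: opening $596.29; payment $249.00; balance $347.29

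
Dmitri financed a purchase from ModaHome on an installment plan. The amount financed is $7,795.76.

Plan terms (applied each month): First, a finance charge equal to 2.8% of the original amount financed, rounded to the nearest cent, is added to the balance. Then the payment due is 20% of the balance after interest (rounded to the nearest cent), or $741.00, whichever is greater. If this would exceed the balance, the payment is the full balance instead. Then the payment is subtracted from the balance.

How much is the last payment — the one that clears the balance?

# | Opening | Interest | Payment | End bal
1 | $7,795.76 | $218.28 | $1,602.81 | $6,411.23
2 | $6,411.23 | $218.28 | $1,325.90 | $5,303.61
3 | $5,303.61 | $218.28 | $1,104.38 | $4,417.51
4 | $4,417.51 | $218.28 | $927.16 | $3,708.63
5 | $3,708.63 | $218.28 | $785.38 | $3,141.53
6 | $3,141.53 | $218.28 | $741.00 | $2,618.81
7 | $2,618.81 | $218.28 | $741.00 | $2,096.09
8 | $2,096.09 | $218.28 | $741.00 | $1,573.37
9 | $1,573.37 | $218.28 | $741.00 | $1,050.65
10 | $1,050.65 | $218.28 | $741.00 | $527.93
11 | $527.93 | $218.28 | $741.00 | $5.21
12 | $5.21 | $218.28 | $223.49 | $0.00

$223.49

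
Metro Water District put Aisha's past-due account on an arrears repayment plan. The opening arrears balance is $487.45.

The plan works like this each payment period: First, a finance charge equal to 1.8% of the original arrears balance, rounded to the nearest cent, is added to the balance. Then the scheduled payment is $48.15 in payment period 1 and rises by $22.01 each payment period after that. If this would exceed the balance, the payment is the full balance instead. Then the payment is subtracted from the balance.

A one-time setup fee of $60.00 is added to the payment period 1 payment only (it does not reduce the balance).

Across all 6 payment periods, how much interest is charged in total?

$52.62

Payment period 1: $487.45 +$8.77 interest = $496.22; pay $48.15 (+ $60.00 fee) → $448.07
Payment period 2: $448.07 +$8.77 interest = $456.84; pay $70.16 → $386.68
Payment period 3: $386.68 +$8.77 interest = $395.45; pay $92.17 → $303.28
Payment period 4: $303.28 +$8.77 interest = $312.05; pay $114.18 → $197.87
Payment period 5: $197.87 +$8.77 interest = $206.64; pay $136.19 → $70.45
Payment period 6: $70.45 +$8.77 interest = $79.22; pay $79.22 → $0.00
Total interest: $8.77 + $8.77 + $8.77 + $8.77 + $8.77 + $8.77 = $52.62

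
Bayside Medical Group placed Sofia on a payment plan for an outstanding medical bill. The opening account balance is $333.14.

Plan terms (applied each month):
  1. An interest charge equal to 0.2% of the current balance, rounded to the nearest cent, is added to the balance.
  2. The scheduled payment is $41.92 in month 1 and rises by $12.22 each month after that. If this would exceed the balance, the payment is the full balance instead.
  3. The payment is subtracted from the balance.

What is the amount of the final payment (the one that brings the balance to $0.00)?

$3.61

Month 1: opening $333.14; interest $0.67 → $333.81; payment $41.92; balance $291.89
Month 2: opening $291.89; interest $0.58 → $292.47; payment $54.14; balance $238.33
Month 3: opening $238.33; interest $0.48 → $238.81; payment $66.36; balance $172.45
Month 4: opening $172.45; interest $0.34 → $172.79; payment $78.58; balance $94.21
Month 5: opening $94.21; interest $0.19 → $94.40; payment $90.80; balance $3.60
Month 6: opening $3.60; interest $0.01 → $3.61; payment $3.61; balance $0.00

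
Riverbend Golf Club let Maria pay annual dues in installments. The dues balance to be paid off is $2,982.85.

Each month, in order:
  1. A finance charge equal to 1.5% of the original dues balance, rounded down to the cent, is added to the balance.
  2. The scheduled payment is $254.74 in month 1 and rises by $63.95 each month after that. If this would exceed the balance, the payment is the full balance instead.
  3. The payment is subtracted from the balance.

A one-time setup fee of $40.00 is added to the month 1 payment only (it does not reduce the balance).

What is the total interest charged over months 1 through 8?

# | Opening | Interest | Payment | Fee | End bal
1 | $2,982.85 | $44.74 | $254.74 | $40.00 | $2,772.85
2 | $2,772.85 | $44.74 | $318.69 | — | $2,498.90
3 | $2,498.90 | $44.74 | $382.64 | — | $2,161.00
4 | $2,161.00 | $44.74 | $446.59 | — | $1,759.15
5 | $1,759.15 | $44.74 | $510.54 | — | $1,293.35
6 | $1,293.35 | $44.74 | $574.49 | — | $763.60
7 | $763.60 | $44.74 | $638.44 | — | $169.90
8 | $169.90 | $44.74 | $214.64 | — | $0.00
Total interest: $44.74 + $44.74 + $44.74 + $44.74 + $44.74 + $44.74 + $44.74 + $44.74 = $357.92

$357.92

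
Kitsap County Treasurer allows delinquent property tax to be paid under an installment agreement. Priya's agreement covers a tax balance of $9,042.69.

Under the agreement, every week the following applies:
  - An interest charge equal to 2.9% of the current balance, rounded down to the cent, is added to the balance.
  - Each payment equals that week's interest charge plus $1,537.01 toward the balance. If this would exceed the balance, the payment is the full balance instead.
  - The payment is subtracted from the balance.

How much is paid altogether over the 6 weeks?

$9,947.49

Week 1: $9,042.69 +$262.23 interest = $9,304.92; pay $1,799.24 → $7,505.68
Week 2: $7,505.68 +$217.66 interest = $7,723.34; pay $1,754.67 → $5,968.67
Week 3: $5,968.67 +$173.09 interest = $6,141.76; pay $1,710.10 → $4,431.66
Week 4: $4,431.66 +$128.51 interest = $4,560.17; pay $1,665.52 → $2,894.65
Week 5: $2,894.65 +$83.94 interest = $2,978.59; pay $1,620.95 → $1,357.64
Week 6: $1,357.64 +$39.37 interest = $1,397.01; pay $1,397.01 → $0.00
Total paid: $9,947.49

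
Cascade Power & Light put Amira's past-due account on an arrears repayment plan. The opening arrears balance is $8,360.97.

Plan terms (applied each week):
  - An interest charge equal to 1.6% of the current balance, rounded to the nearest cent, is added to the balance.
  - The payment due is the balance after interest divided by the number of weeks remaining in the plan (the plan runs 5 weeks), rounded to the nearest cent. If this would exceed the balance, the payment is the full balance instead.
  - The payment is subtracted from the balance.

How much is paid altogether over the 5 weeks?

# | Opening | Interest | Payment | End bal
1 | $8,360.97 | $133.78 | $1,698.95 | $6,795.80
2 | $6,795.80 | $108.73 | $1,726.13 | $5,178.40
3 | $5,178.40 | $82.85 | $1,753.75 | $3,507.50
4 | $3,507.50 | $56.12 | $1,781.81 | $1,781.81
5 | $1,781.81 | $28.51 | $1,810.32 | $0.00
Total paid: $8,770.96

$8,770.96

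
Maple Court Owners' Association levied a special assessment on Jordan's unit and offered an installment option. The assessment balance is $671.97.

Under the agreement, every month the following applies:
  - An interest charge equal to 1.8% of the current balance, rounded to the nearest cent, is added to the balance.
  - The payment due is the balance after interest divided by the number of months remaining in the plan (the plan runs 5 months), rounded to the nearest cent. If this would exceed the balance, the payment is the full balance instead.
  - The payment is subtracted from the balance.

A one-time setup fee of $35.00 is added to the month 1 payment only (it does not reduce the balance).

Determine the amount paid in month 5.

# | Opening | Interest | Payment | Fee | End bal
1 | $671.97 | $12.10 | $136.81 | $35.00 | $547.26
2 | $547.26 | $9.85 | $139.28 | — | $417.83
3 | $417.83 | $7.52 | $141.78 | — | $283.57
4 | $283.57 | $5.10 | $144.34 | — | $144.33
5 | $144.33 | $2.60 | $146.93 | — | $0.00

$146.93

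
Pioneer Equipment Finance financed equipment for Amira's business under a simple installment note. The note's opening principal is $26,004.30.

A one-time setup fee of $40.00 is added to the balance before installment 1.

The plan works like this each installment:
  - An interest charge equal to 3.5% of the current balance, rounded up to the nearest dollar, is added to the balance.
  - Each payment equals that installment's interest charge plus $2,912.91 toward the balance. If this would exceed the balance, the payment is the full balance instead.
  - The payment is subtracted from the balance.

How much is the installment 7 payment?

$3,212.91

Installment 1: $26,044.30 +$912.00 interest = $26,956.30; pay $3,824.91 → $23,131.39
Installment 2: $23,131.39 +$810.00 interest = $23,941.39; pay $3,722.91 → $20,218.48
Installment 3: $20,218.48 +$708.00 interest = $20,926.48; pay $3,620.91 → $17,305.57
Installment 4: $17,305.57 +$606.00 interest = $17,911.57; pay $3,518.91 → $14,392.66
Installment 5: $14,392.66 +$504.00 interest = $14,896.66; pay $3,416.91 → $11,479.75
Installment 6: $11,479.75 +$402.00 interest = $11,881.75; pay $3,314.91 → $8,566.84
Installment 7: $8,566.84 +$300.00 interest = $8,866.84; pay $3,212.91 → $5,653.93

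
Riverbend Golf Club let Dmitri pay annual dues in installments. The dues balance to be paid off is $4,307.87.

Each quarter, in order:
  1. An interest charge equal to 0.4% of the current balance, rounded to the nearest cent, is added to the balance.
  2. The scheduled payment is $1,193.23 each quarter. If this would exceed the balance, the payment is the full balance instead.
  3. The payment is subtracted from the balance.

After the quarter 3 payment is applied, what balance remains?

$765.74

Quarter 1: $4,307.87 +$17.23 interest = $4,325.10; pay $1,193.23 → $3,131.87
Quarter 2: $3,131.87 +$12.53 interest = $3,144.40; pay $1,193.23 → $1,951.17
Quarter 3: $1,951.17 +$7.80 interest = $1,958.97; pay $1,193.23 → $765.74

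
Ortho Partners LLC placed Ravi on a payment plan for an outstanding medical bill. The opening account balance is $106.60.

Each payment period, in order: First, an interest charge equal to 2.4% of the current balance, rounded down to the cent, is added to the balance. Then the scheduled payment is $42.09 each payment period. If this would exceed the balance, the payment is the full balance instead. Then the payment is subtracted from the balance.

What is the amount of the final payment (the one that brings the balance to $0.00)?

Payment period 1: opening $106.60; interest $2.55 → $109.15; payment $42.09; balance $67.06
Payment period 2: opening $67.06; interest $1.60 → $68.66; payment $42.09; balance $26.57
Payment period 3: opening $26.57; interest $0.63 → $27.20; payment $27.20; balance $0.00

$27.20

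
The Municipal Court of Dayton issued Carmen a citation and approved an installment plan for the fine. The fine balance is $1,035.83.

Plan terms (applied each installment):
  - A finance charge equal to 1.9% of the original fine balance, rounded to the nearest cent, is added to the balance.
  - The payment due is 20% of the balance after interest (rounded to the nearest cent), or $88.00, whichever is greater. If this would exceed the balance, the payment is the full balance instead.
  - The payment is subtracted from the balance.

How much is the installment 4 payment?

Installment 1: opening $1,035.83; interest $19.68 → $1,055.51; payment $211.10; balance $844.41
Installment 2: opening $844.41; interest $19.68 → $864.09; payment $172.82; balance $691.27
Installment 3: opening $691.27; interest $19.68 → $710.95; payment $142.19; balance $568.76
Installment 4: opening $568.76; interest $19.68 → $588.44; payment $117.69; balance $470.75

$117.69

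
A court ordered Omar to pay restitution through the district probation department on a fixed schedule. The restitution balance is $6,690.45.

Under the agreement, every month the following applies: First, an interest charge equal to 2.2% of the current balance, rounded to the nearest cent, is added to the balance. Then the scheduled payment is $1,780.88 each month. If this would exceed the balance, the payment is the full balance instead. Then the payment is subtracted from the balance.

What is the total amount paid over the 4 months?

Month 1: opening $6,690.45; interest $147.19 → $6,837.64; payment $1,780.88; balance $5,056.76
Month 2: opening $5,056.76; interest $111.25 → $5,168.01; payment $1,780.88; balance $3,387.13
Month 3: opening $3,387.13; interest $74.52 → $3,461.65; payment $1,780.88; balance $1,680.77
Month 4: opening $1,680.77; interest $36.98 → $1,717.75; payment $1,717.75; balance $0.00
Total paid: $7,060.39

$7,060.39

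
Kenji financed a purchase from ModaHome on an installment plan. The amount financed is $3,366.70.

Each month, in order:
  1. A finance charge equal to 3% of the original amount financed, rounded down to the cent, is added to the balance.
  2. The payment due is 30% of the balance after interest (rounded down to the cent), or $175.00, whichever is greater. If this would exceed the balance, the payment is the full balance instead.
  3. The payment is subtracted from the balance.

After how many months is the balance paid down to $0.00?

Month 1: $3,366.70 +$101.00 interest = $3,467.70; pay $1,040.31 → $2,427.39
Month 2: $2,427.39 +$101.00 interest = $2,528.39; pay $758.51 → $1,769.88
Month 3: $1,769.88 +$101.00 interest = $1,870.88; pay $561.26 → $1,309.62
Month 4: $1,309.62 +$101.00 interest = $1,410.62; pay $423.18 → $987.44
Month 5: $987.44 +$101.00 interest = $1,088.44; pay $326.53 → $761.91
Month 6: $761.91 +$101.00 interest = $862.91; pay $258.87 → $604.04
Month 7: $604.04 +$101.00 interest = $705.04; pay $211.51 → $493.53
Month 8: $493.53 +$101.00 interest = $594.53; pay $178.35 → $416.18
Month 9: $416.18 +$101.00 interest = $517.18; pay $175.00 → $342.18
Month 10: $342.18 +$101.00 interest = $443.18; pay $175.00 → $268.18
Month 11: $268.18 +$101.00 interest = $369.18; pay $175.00 → $194.18
Month 12: $194.18 +$101.00 interest = $295.18; pay $175.00 → $120.18
Month 13: $120.18 +$101.00 interest = $221.18; pay $175.00 → $46.18
Month 14: $46.18 +$101.00 interest = $147.18; pay $147.18 → $0.00
Balance reaches $0.00 in month 14.

14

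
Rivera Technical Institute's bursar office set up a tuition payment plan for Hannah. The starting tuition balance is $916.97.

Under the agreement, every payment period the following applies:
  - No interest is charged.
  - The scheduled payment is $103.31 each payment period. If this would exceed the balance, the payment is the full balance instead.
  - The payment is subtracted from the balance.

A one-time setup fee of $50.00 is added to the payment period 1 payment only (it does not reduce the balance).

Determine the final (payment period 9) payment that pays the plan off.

Payment period 1: opening $916.97; payment $103.31 (+ $50.00 fee); balance $813.66
Payment period 2: opening $813.66; payment $103.31; balance $710.35
Payment period 3: opening $710.35; payment $103.31; balance $607.04
Payment period 4: opening $607.04; payment $103.31; balance $503.73
Payment period 5: opening $503.73; payment $103.31; balance $400.42
Payment period 6: opening $400.42; payment $103.31; balance $297.11
Payment period 7: opening $297.11; payment $103.31; balance $193.80
Payment period 8: opening $193.80; payment $103.31; balance $90.49
Payment period 9: opening $90.49; payment $90.49; balance $0.00

$90.49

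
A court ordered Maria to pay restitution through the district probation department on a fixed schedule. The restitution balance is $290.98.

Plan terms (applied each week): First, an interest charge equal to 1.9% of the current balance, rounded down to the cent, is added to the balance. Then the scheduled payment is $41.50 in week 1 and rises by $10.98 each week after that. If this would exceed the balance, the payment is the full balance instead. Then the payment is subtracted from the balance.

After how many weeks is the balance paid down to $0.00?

Week 1: $290.98 +$5.52 interest = $296.50; pay $41.50 → $255.00
Week 2: $255.00 +$4.84 interest = $259.84; pay $52.48 → $207.36
Week 3: $207.36 +$3.93 interest = $211.29; pay $63.46 → $147.83
Week 4: $147.83 +$2.80 interest = $150.63; pay $74.44 → $76.19
Week 5: $76.19 +$1.44 interest = $77.63; pay $77.63 → $0.00
Balance reaches $0.00 in week 5.

5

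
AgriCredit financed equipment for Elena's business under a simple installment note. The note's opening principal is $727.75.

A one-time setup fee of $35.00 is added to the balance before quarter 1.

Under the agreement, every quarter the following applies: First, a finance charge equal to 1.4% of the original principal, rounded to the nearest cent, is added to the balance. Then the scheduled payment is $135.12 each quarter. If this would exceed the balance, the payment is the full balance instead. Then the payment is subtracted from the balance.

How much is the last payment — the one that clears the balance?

Quarter 1: $762.75 +$10.19 interest = $772.94; pay $135.12 → $637.82
Quarter 2: $637.82 +$10.19 interest = $648.01; pay $135.12 → $512.89
Quarter 3: $512.89 +$10.19 interest = $523.08; pay $135.12 → $387.96
Quarter 4: $387.96 +$10.19 interest = $398.15; pay $135.12 → $263.03
Quarter 5: $263.03 +$10.19 interest = $273.22; pay $135.12 → $138.10
Quarter 6: $138.10 +$10.19 interest = $148.29; pay $135.12 → $13.17
Quarter 7: $13.17 +$10.19 interest = $23.36; pay $23.36 → $0.00

$23.36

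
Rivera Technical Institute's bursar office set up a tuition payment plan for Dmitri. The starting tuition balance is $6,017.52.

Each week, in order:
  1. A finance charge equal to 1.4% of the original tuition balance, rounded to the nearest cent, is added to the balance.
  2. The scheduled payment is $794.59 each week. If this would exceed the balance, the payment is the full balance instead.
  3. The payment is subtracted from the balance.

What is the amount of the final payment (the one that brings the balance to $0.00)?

Week 1: opening $6,017.52; interest $84.25 → $6,101.77; payment $794.59; balance $5,307.18
Week 2: opening $5,307.18; interest $84.25 → $5,391.43; payment $794.59; balance $4,596.84
Week 3: opening $4,596.84; interest $84.25 → $4,681.09; payment $794.59; balance $3,886.50
Week 4: opening $3,886.50; interest $84.25 → $3,970.75; payment $794.59; balance $3,176.16
Week 5: opening $3,176.16; interest $84.25 → $3,260.41; payment $794.59; balance $2,465.82
Week 6: opening $2,465.82; interest $84.25 → $2,550.07; payment $794.59; balance $1,755.48
Week 7: opening $1,755.48; interest $84.25 → $1,839.73; payment $794.59; balance $1,045.14
Week 8: opening $1,045.14; interest $84.25 → $1,129.39; payment $794.59; balance $334.80
Week 9: opening $334.80; interest $84.25 → $419.05; payment $419.05; balance $0.00

$419.05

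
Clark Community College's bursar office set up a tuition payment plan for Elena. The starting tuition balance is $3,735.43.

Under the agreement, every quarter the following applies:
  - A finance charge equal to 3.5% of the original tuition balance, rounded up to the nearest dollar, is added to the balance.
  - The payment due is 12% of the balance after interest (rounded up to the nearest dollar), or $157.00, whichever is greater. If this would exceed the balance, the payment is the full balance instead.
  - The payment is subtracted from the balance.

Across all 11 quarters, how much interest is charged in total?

$1,441.00

Quarter 1: opening $3,735.43; interest $131.00 → $3,866.43; payment $464.00; balance $3,402.43
Quarter 2: opening $3,402.43; interest $131.00 → $3,533.43; payment $425.00; balance $3,108.43
Quarter 3: opening $3,108.43; interest $131.00 → $3,239.43; payment $389.00; balance $2,850.43
Quarter 4: opening $2,850.43; interest $131.00 → $2,981.43; payment $358.00; balance $2,623.43
Quarter 5: opening $2,623.43; interest $131.00 → $2,754.43; payment $331.00; balance $2,423.43
Quarter 6: opening $2,423.43; interest $131.00 → $2,554.43; payment $307.00; balance $2,247.43
Quarter 7: opening $2,247.43; interest $131.00 → $2,378.43; payment $286.00; balance $2,092.43
Quarter 8: opening $2,092.43; interest $131.00 → $2,223.43; payment $267.00; balance $1,956.43
Quarter 9: opening $1,956.43; interest $131.00 → $2,087.43; payment $251.00; balance $1,836.43
Quarter 10: opening $1,836.43; interest $131.00 → $1,967.43; payment $237.00; balance $1,730.43
Quarter 11: opening $1,730.43; interest $131.00 → $1,861.43; payment $224.00; balance $1,637.43
Total interest: $131.00 + $131.00 + $131.00 + $131.00 + $131.00 + $131.00 + $131.00 + $131.00 + $131.00 + $131.00 + $131.00 = $1,441.00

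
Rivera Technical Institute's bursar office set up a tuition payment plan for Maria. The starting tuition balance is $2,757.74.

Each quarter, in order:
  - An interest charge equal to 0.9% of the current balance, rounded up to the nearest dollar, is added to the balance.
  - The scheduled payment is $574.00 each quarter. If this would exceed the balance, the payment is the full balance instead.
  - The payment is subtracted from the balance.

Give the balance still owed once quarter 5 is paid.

$0.00

Quarter 1: $2,757.74 +$25.00 interest = $2,782.74; pay $574.00 → $2,208.74
Quarter 2: $2,208.74 +$20.00 interest = $2,228.74; pay $574.00 → $1,654.74
Quarter 3: $1,654.74 +$15.00 interest = $1,669.74; pay $574.00 → $1,095.74
Quarter 4: $1,095.74 +$10.00 interest = $1,105.74; pay $574.00 → $531.74
Quarter 5: $531.74 +$5.00 interest = $536.74; pay $536.74 → $0.00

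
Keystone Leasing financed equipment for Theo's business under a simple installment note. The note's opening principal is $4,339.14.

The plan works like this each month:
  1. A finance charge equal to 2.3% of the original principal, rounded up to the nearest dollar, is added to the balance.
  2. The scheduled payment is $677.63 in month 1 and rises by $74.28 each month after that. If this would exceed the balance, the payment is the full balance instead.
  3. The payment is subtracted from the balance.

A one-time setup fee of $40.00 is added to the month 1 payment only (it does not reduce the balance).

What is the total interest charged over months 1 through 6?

Month 1: $4,339.14 +$100.00 interest = $4,439.14; pay $677.63 (+ $40.00 fee) → $3,761.51
Month 2: $3,761.51 +$100.00 interest = $3,861.51; pay $751.91 → $3,109.60
Month 3: $3,109.60 +$100.00 interest = $3,209.60; pay $826.19 → $2,383.41
Month 4: $2,383.41 +$100.00 interest = $2,483.41; pay $900.47 → $1,582.94
Month 5: $1,582.94 +$100.00 interest = $1,682.94; pay $974.75 → $708.19
Month 6: $708.19 +$100.00 interest = $808.19; pay $808.19 → $0.00
Total interest: $100.00 + $100.00 + $100.00 + $100.00 + $100.00 + $100.00 = $600.00

$600.00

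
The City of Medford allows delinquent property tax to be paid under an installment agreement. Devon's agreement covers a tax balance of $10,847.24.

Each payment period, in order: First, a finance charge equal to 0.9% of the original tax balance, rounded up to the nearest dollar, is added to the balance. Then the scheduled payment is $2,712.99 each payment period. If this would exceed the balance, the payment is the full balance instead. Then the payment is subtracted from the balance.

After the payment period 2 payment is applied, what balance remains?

$5,617.26

Payment period 1: $10,847.24 +$98.00 interest = $10,945.24; pay $2,712.99 → $8,232.25
Payment period 2: $8,232.25 +$98.00 interest = $8,330.25; pay $2,712.99 → $5,617.26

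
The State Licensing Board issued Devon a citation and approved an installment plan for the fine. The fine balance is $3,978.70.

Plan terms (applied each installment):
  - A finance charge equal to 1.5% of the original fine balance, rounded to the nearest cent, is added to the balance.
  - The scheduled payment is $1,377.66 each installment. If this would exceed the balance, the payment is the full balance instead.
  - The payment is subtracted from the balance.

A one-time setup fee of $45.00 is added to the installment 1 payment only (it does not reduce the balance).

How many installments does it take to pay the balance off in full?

4

Installment 1: $3,978.70 +$59.68 interest = $4,038.38; pay $1,377.66 (+ $45.00 fee) → $2,660.72
Installment 2: $2,660.72 +$59.68 interest = $2,720.40; pay $1,377.66 → $1,342.74
Installment 3: $1,342.74 +$59.68 interest = $1,402.42; pay $1,377.66 → $24.76
Installment 4: $24.76 +$59.68 interest = $84.44; pay $84.44 → $0.00
Balance reaches $0.00 in installment 4.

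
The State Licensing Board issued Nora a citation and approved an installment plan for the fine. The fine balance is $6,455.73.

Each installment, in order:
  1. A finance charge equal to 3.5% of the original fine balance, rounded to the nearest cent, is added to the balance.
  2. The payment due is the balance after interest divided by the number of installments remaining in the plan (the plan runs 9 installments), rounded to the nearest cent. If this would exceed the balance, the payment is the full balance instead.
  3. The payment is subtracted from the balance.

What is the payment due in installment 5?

Installment 1: $6,455.73 +$225.95 interest = $6,681.68; pay $742.41 → $5,939.27
Installment 2: $5,939.27 +$225.95 interest = $6,165.22; pay $770.65 → $5,394.57
Installment 3: $5,394.57 +$225.95 interest = $5,620.52; pay $802.93 → $4,817.59
Installment 4: $4,817.59 +$225.95 interest = $5,043.54; pay $840.59 → $4,202.95
Installment 5: $4,202.95 +$225.95 interest = $4,428.90; pay $885.78 → $3,543.12

$885.78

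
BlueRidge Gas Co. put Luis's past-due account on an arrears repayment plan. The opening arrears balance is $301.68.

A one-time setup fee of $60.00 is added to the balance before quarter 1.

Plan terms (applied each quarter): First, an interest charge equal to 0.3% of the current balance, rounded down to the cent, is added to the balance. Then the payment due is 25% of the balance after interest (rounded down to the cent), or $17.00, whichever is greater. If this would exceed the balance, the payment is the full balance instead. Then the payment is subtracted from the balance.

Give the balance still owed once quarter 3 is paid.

$153.96

Quarter 1: $361.68 +$1.08 interest = $362.76; pay $90.69 → $272.07
Quarter 2: $272.07 +$0.81 interest = $272.88; pay $68.22 → $204.66
Quarter 3: $204.66 +$0.61 interest = $205.27; pay $51.31 → $153.96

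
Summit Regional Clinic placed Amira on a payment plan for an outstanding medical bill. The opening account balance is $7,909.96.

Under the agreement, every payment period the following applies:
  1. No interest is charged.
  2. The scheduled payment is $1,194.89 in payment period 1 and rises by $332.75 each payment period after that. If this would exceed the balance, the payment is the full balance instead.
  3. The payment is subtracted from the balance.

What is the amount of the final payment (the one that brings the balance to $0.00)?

# | Opening | Payment | End bal
1 | $7,909.96 | $1,194.89 | $6,715.07
2 | $6,715.07 | $1,527.64 | $5,187.43
3 | $5,187.43 | $1,860.39 | $3,327.04
4 | $3,327.04 | $2,193.14 | $1,133.90
5 | $1,133.90 | $1,133.90 | $0.00

$1,133.90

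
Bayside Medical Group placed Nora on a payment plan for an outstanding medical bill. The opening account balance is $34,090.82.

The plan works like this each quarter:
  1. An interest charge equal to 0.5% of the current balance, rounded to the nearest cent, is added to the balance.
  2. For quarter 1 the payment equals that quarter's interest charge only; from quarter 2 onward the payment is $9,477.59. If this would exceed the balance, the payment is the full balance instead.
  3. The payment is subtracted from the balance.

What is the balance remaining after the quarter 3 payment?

$15,430.01

Quarter 1: $34,090.82 +$170.45 interest = $34,261.27; pay $170.45 → $34,090.82
Quarter 2: $34,090.82 +$170.45 interest = $34,261.27; pay $9,477.59 → $24,783.68
Quarter 3: $24,783.68 +$123.92 interest = $24,907.60; pay $9,477.59 → $15,430.01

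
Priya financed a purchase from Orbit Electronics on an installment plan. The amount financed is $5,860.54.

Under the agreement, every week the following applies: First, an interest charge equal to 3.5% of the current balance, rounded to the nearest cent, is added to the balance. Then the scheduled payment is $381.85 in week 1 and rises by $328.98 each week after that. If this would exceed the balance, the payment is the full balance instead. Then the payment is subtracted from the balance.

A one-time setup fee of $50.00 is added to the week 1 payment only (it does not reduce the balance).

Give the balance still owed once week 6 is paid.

$0.00

# | Opening | Interest | Payment | Fee | End bal
1 | $5,860.54 | $205.12 | $381.85 | $50.00 | $5,683.81
2 | $5,683.81 | $198.93 | $710.83 | — | $5,171.91
3 | $5,171.91 | $181.02 | $1,039.81 | — | $4,313.12
4 | $4,313.12 | $150.96 | $1,368.79 | — | $3,095.29
5 | $3,095.29 | $108.34 | $1,697.77 | — | $1,505.86
6 | $1,505.86 | $52.71 | $1,558.57 | — | $0.00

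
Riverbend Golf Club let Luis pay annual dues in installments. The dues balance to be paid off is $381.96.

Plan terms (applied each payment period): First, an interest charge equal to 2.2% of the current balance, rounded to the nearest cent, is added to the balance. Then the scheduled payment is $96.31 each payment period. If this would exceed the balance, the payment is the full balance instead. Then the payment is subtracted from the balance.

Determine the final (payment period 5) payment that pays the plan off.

$18.96

# | Opening | Interest | Payment | End bal
1 | $381.96 | $8.40 | $96.31 | $294.05
2 | $294.05 | $6.47 | $96.31 | $204.21
3 | $204.21 | $4.49 | $96.31 | $112.39
4 | $112.39 | $2.47 | $96.31 | $18.55
5 | $18.55 | $0.41 | $18.96 | $0.00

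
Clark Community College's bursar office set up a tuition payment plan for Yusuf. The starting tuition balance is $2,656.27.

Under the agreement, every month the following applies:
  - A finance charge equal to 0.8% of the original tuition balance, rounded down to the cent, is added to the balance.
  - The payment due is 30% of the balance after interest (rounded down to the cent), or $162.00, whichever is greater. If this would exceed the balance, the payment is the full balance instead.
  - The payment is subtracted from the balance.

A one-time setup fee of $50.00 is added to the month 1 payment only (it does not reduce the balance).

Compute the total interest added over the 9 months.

Month 1: $2,656.27 +$21.25 interest = $2,677.52; pay $803.25 (+ $50.00 fee) → $1,874.27
Month 2: $1,874.27 +$21.25 interest = $1,895.52; pay $568.65 → $1,326.87
Month 3: $1,326.87 +$21.25 interest = $1,348.12; pay $404.43 → $943.69
Month 4: $943.69 +$21.25 interest = $964.94; pay $289.48 → $675.46
Month 5: $675.46 +$21.25 interest = $696.71; pay $209.01 → $487.70
Month 6: $487.70 +$21.25 interest = $508.95; pay $162.00 → $346.95
Month 7: $346.95 +$21.25 interest = $368.20; pay $162.00 → $206.20
Month 8: $206.20 +$21.25 interest = $227.45; pay $162.00 → $65.45
Month 9: $65.45 +$21.25 interest = $86.70; pay $86.70 → $0.00
Total interest: $21.25 + $21.25 + $21.25 + $21.25 + $21.25 + $21.25 + $21.25 + $21.25 + $21.25 = $191.25

$191.25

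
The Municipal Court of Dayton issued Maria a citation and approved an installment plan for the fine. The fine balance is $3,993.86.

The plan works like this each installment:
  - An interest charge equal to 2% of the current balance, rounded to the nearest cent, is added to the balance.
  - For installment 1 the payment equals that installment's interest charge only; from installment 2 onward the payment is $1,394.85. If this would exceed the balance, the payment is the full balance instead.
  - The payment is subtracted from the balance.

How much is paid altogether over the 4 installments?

# | Opening | Interest | Payment | End bal
1 | $3,993.86 | $79.88 | $79.88 | $3,993.86
2 | $3,993.86 | $79.88 | $1,394.85 | $2,678.89
3 | $2,678.89 | $53.58 | $1,394.85 | $1,337.62
4 | $1,337.62 | $26.75 | $1,364.37 | $0.00
Total paid: $4,233.95

$4,233.95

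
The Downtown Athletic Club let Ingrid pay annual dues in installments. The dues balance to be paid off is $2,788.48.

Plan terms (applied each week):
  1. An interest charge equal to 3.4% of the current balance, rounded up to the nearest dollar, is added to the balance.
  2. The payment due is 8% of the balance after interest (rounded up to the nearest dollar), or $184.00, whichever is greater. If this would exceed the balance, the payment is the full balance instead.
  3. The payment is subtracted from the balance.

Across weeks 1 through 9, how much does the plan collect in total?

Week 1: opening $2,788.48; interest $95.00 → $2,883.48; payment $231.00; balance $2,652.48
Week 2: opening $2,652.48; interest $91.00 → $2,743.48; payment $220.00; balance $2,523.48
Week 3: opening $2,523.48; interest $86.00 → $2,609.48; payment $209.00; balance $2,400.48
Week 4: opening $2,400.48; interest $82.00 → $2,482.48; payment $199.00; balance $2,283.48
Week 5: opening $2,283.48; interest $78.00 → $2,361.48; payment $189.00; balance $2,172.48
Week 6: opening $2,172.48; interest $74.00 → $2,246.48; payment $184.00; balance $2,062.48
Week 7: opening $2,062.48; interest $71.00 → $2,133.48; payment $184.00; balance $1,949.48
Week 8: opening $1,949.48; interest $67.00 → $2,016.48; payment $184.00; balance $1,832.48
Week 9: opening $1,832.48; interest $63.00 → $1,895.48; payment $184.00; balance $1,711.48
Total paid: $1,784.00

$1,784.00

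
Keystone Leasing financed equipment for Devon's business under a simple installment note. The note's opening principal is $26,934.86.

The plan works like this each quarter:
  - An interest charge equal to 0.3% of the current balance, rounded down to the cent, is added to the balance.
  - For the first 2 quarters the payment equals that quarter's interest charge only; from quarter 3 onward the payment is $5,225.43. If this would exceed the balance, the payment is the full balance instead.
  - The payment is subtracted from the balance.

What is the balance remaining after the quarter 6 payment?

$6,263.56

# | Opening | Interest | Payment | End bal
1 | $26,934.86 | $80.80 | $80.80 | $26,934.86
2 | $26,934.86 | $80.80 | $80.80 | $26,934.86
3 | $26,934.86 | $80.80 | $5,225.43 | $21,790.23
4 | $21,790.23 | $65.37 | $5,225.43 | $16,630.17
5 | $16,630.17 | $49.89 | $5,225.43 | $11,454.63
6 | $11,454.63 | $34.36 | $5,225.43 | $6,263.56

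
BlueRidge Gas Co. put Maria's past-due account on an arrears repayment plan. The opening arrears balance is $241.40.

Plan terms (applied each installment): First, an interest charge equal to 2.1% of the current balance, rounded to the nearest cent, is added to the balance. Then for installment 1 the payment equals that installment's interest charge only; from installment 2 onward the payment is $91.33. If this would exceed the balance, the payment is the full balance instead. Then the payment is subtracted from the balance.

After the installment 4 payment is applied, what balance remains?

$0.00

Installment 1: $241.40 +$5.07 interest = $246.47; pay $5.07 → $241.40
Installment 2: $241.40 +$5.07 interest = $246.47; pay $91.33 → $155.14
Installment 3: $155.14 +$3.26 interest = $158.40; pay $91.33 → $67.07
Installment 4: $67.07 +$1.41 interest = $68.48; pay $68.48 → $0.00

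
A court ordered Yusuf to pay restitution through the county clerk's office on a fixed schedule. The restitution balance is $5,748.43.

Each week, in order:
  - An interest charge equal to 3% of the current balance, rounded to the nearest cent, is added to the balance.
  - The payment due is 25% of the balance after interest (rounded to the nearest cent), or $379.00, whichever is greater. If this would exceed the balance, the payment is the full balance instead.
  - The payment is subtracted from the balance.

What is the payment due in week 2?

$1,143.47

Week 1: opening $5,748.43; interest $172.45 → $5,920.88; payment $1,480.22; balance $4,440.66
Week 2: opening $4,440.66; interest $133.22 → $4,573.88; payment $1,143.47; balance $3,430.41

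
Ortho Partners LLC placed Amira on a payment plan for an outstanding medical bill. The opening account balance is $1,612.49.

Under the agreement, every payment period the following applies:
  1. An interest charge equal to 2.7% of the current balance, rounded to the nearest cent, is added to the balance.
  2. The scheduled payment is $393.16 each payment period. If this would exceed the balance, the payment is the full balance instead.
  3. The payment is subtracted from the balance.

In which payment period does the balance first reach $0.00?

5

# | Opening | Interest | Payment | End bal
1 | $1,612.49 | $43.54 | $393.16 | $1,262.87
2 | $1,262.87 | $34.10 | $393.16 | $903.81
3 | $903.81 | $24.40 | $393.16 | $535.05
4 | $535.05 | $14.45 | $393.16 | $156.34
5 | $156.34 | $4.22 | $160.56 | $0.00
Balance reaches $0.00 in payment period 5.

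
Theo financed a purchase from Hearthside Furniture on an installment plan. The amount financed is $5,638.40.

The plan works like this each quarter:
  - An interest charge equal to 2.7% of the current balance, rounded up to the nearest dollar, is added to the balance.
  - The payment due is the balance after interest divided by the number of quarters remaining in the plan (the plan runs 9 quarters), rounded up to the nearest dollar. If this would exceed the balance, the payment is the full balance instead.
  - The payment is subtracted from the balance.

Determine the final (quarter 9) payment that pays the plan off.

Quarter 1: opening $5,638.40; interest $153.00 → $5,791.40; payment $644.00; balance $5,147.40
Quarter 2: opening $5,147.40; interest $139.00 → $5,286.40; payment $661.00; balance $4,625.40
Quarter 3: opening $4,625.40; interest $125.00 → $4,750.40; payment $679.00; balance $4,071.40
Quarter 4: opening $4,071.40; interest $110.00 → $4,181.40; payment $697.00; balance $3,484.40
Quarter 5: opening $3,484.40; interest $95.00 → $3,579.40; payment $716.00; balance $2,863.40
Quarter 6: opening $2,863.40; interest $78.00 → $2,941.40; payment $736.00; balance $2,205.40
Quarter 7: opening $2,205.40; interest $60.00 → $2,265.40; payment $756.00; balance $1,509.40
Quarter 8: opening $1,509.40; interest $41.00 → $1,550.40; payment $776.00; balance $774.40
Quarter 9: opening $774.40; interest $21.00 → $795.40; payment $795.40; balance $0.00

$795.40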